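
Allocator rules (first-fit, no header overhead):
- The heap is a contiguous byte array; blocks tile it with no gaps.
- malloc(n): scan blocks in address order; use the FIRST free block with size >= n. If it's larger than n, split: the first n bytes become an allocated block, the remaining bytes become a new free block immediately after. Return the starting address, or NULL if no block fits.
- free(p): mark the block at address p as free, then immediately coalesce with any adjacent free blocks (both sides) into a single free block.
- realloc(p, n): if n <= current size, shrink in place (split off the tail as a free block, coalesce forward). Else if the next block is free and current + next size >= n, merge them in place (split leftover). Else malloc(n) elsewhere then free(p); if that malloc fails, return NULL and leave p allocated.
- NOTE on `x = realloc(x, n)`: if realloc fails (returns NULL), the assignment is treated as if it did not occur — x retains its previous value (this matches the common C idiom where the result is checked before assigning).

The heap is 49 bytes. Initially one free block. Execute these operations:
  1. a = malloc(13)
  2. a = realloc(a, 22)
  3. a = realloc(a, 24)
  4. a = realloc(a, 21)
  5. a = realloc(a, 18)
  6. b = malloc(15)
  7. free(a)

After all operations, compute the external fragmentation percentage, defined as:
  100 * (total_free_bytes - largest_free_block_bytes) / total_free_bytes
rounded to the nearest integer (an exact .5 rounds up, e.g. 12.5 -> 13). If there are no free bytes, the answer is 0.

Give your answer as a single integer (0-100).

Answer: 47

Derivation:
Op 1: a = malloc(13) -> a = 0; heap: [0-12 ALLOC][13-48 FREE]
Op 2: a = realloc(a, 22) -> a = 0; heap: [0-21 ALLOC][22-48 FREE]
Op 3: a = realloc(a, 24) -> a = 0; heap: [0-23 ALLOC][24-48 FREE]
Op 4: a = realloc(a, 21) -> a = 0; heap: [0-20 ALLOC][21-48 FREE]
Op 5: a = realloc(a, 18) -> a = 0; heap: [0-17 ALLOC][18-48 FREE]
Op 6: b = malloc(15) -> b = 18; heap: [0-17 ALLOC][18-32 ALLOC][33-48 FREE]
Op 7: free(a) -> (freed a); heap: [0-17 FREE][18-32 ALLOC][33-48 FREE]
Free blocks: [18 16] total_free=34 largest=18 -> 100*(34-18)/34 = 1600/34 ≈ 47.059 -> rounds to 47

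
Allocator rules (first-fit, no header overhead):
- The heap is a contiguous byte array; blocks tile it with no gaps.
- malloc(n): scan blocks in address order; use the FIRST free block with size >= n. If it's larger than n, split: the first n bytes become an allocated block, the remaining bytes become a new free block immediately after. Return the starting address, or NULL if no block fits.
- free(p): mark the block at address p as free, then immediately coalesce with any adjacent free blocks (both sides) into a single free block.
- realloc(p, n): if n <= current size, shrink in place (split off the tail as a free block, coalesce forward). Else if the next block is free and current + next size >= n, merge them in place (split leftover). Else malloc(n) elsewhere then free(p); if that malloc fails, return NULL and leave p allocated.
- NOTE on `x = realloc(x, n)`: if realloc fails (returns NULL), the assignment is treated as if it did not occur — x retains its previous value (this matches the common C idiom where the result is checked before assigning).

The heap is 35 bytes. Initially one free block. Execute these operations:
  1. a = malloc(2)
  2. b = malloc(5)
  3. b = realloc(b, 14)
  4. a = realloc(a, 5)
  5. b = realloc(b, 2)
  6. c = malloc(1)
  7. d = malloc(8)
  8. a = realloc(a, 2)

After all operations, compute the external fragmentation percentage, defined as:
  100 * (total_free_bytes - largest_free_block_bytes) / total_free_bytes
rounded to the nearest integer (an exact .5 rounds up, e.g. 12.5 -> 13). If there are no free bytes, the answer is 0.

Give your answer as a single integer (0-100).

Answer: 23

Derivation:
Op 1: a = malloc(2) -> a = 0; heap: [0-1 ALLOC][2-34 FREE]
Op 2: b = malloc(5) -> b = 2; heap: [0-1 ALLOC][2-6 ALLOC][7-34 FREE]
Op 3: b = realloc(b, 14) -> b = 2; heap: [0-1 ALLOC][2-15 ALLOC][16-34 FREE]
Op 4: a = realloc(a, 5) -> a = 16; heap: [0-1 FREE][2-15 ALLOC][16-20 ALLOC][21-34 FREE]
Op 5: b = realloc(b, 2) -> b = 2; heap: [0-1 FREE][2-3 ALLOC][4-15 FREE][16-20 ALLOC][21-34 FREE]
Op 6: c = malloc(1) -> c = 0; heap: [0-0 ALLOC][1-1 FREE][2-3 ALLOC][4-15 FREE][16-20 ALLOC][21-34 FREE]
Op 7: d = malloc(8) -> d = 4; heap: [0-0 ALLOC][1-1 FREE][2-3 ALLOC][4-11 ALLOC][12-15 FREE][16-20 ALLOC][21-34 FREE]
Op 8: a = realloc(a, 2) -> a = 16; heap: [0-0 ALLOC][1-1 FREE][2-3 ALLOC][4-11 ALLOC][12-15 FREE][16-17 ALLOC][18-34 FREE]
Free blocks: [1 4 17] total_free=22 largest=17 -> 100*(22-17)/22 = 500/22 ≈ 22.727 -> rounds to 23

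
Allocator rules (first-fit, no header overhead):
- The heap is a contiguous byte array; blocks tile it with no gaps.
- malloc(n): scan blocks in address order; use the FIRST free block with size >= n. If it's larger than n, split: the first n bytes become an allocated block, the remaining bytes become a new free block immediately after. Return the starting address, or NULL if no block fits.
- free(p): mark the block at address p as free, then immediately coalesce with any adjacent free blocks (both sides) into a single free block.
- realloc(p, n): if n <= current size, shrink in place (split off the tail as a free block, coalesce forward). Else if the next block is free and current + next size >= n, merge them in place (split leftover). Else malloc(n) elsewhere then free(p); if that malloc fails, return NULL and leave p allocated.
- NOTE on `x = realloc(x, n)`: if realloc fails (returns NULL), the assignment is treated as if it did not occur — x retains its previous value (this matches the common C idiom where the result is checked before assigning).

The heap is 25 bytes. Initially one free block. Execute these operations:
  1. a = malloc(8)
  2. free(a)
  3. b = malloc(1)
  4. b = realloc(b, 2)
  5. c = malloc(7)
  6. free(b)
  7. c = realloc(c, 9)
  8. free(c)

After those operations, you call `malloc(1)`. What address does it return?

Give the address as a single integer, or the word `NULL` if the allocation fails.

Op 1: a = malloc(8) -> a = 0; heap: [0-7 ALLOC][8-24 FREE]
Op 2: free(a) -> (freed a); heap: [0-24 FREE]
Op 3: b = malloc(1) -> b = 0; heap: [0-0 ALLOC][1-24 FREE]
Op 4: b = realloc(b, 2) -> b = 0; heap: [0-1 ALLOC][2-24 FREE]
Op 5: c = malloc(7) -> c = 2; heap: [0-1 ALLOC][2-8 ALLOC][9-24 FREE]
Op 6: free(b) -> (freed b); heap: [0-1 FREE][2-8 ALLOC][9-24 FREE]
Op 7: c = realloc(c, 9) -> c = 2; heap: [0-1 FREE][2-10 ALLOC][11-24 FREE]
Op 8: free(c) -> (freed c); heap: [0-24 FREE]
malloc(1): first-fit scan over [0-24 FREE] -> 0

Answer: 0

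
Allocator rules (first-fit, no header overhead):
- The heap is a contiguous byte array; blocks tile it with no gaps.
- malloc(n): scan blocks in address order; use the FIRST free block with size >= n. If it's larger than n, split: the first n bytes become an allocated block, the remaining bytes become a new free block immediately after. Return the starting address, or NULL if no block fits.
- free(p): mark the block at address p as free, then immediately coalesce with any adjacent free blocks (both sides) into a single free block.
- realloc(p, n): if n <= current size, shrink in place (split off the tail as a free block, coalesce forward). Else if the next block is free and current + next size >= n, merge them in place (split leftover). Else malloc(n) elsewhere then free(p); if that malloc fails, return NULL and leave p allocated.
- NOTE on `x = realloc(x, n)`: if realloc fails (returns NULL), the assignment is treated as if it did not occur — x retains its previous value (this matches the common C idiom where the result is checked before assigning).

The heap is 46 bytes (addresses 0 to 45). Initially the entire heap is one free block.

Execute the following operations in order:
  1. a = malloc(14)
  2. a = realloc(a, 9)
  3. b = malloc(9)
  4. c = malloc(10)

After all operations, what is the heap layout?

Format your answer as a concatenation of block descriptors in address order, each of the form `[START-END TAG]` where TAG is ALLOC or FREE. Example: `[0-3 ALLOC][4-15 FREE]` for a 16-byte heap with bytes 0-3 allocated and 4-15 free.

Op 1: a = malloc(14) -> a = 0; heap: [0-13 ALLOC][14-45 FREE]
Op 2: a = realloc(a, 9) -> a = 0; heap: [0-8 ALLOC][9-45 FREE]
Op 3: b = malloc(9) -> b = 9; heap: [0-8 ALLOC][9-17 ALLOC][18-45 FREE]
Op 4: c = malloc(10) -> c = 18; heap: [0-8 ALLOC][9-17 ALLOC][18-27 ALLOC][28-45 FREE]

Answer: [0-8 ALLOC][9-17 ALLOC][18-27 ALLOC][28-45 FREE]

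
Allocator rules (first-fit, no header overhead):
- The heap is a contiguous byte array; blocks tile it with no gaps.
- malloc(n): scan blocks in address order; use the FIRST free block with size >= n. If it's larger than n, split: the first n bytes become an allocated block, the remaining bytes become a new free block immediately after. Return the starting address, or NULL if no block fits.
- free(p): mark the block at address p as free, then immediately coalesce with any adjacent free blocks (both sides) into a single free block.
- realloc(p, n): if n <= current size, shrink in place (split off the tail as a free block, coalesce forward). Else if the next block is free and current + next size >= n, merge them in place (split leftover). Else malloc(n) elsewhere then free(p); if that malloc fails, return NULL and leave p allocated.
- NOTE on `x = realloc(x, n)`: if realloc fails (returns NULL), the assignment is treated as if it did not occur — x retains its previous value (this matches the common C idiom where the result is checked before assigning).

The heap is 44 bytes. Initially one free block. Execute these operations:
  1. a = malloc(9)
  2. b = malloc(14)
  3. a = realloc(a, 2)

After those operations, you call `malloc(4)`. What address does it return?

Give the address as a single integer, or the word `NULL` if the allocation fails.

Answer: 2

Derivation:
Op 1: a = malloc(9) -> a = 0; heap: [0-8 ALLOC][9-43 FREE]
Op 2: b = malloc(14) -> b = 9; heap: [0-8 ALLOC][9-22 ALLOC][23-43 FREE]
Op 3: a = realloc(a, 2) -> a = 0; heap: [0-1 ALLOC][2-8 FREE][9-22 ALLOC][23-43 FREE]
malloc(4): first-fit scan over [0-1 ALLOC][2-8 FREE][9-22 ALLOC][23-43 FREE] -> 2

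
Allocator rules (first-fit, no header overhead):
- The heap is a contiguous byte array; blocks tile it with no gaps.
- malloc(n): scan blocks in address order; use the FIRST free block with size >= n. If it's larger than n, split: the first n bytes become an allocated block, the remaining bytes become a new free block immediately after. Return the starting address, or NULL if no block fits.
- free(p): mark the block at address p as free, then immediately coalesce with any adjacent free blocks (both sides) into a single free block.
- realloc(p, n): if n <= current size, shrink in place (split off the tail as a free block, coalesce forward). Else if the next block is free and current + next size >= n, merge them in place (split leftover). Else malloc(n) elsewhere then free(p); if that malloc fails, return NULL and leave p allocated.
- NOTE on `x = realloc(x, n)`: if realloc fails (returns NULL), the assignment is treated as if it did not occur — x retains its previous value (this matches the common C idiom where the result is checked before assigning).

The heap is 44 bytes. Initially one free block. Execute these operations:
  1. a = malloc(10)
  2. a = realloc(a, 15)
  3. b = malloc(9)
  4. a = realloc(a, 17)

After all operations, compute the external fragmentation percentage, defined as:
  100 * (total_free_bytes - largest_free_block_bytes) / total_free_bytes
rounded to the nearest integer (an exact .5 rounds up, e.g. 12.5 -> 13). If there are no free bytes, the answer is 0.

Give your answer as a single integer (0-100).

Op 1: a = malloc(10) -> a = 0; heap: [0-9 ALLOC][10-43 FREE]
Op 2: a = realloc(a, 15) -> a = 0; heap: [0-14 ALLOC][15-43 FREE]
Op 3: b = malloc(9) -> b = 15; heap: [0-14 ALLOC][15-23 ALLOC][24-43 FREE]
Op 4: a = realloc(a, 17) -> a = 24; heap: [0-14 FREE][15-23 ALLOC][24-40 ALLOC][41-43 FREE]
Free blocks: [15 3] total_free=18 largest=15 -> 100*(18-15)/18 = 300/18 ≈ 16.667 -> rounds to 17

Answer: 17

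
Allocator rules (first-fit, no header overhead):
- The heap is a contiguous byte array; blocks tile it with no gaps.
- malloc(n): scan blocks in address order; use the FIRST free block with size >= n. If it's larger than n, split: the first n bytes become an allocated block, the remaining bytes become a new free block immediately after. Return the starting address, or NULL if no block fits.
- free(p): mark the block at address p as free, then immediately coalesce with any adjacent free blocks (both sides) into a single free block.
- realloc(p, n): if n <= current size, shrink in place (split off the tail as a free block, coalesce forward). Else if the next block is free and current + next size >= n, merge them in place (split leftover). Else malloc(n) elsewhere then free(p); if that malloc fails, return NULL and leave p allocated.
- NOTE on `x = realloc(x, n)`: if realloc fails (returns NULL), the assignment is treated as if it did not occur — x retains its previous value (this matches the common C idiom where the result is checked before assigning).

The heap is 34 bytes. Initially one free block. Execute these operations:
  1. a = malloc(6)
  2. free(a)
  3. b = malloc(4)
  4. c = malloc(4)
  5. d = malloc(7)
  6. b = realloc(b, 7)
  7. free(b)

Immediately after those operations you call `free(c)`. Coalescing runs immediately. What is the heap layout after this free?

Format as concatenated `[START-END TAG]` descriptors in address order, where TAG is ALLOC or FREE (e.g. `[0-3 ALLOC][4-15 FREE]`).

Answer: [0-7 FREE][8-14 ALLOC][15-33 FREE]

Derivation:
Op 1: a = malloc(6) -> a = 0; heap: [0-5 ALLOC][6-33 FREE]
Op 2: free(a) -> (freed a); heap: [0-33 FREE]
Op 3: b = malloc(4) -> b = 0; heap: [0-3 ALLOC][4-33 FREE]
Op 4: c = malloc(4) -> c = 4; heap: [0-3 ALLOC][4-7 ALLOC][8-33 FREE]
Op 5: d = malloc(7) -> d = 8; heap: [0-3 ALLOC][4-7 ALLOC][8-14 ALLOC][15-33 FREE]
Op 6: b = realloc(b, 7) -> b = 15; heap: [0-3 FREE][4-7 ALLOC][8-14 ALLOC][15-21 ALLOC][22-33 FREE]
Op 7: free(b) -> (freed b); heap: [0-3 FREE][4-7 ALLOC][8-14 ALLOC][15-33 FREE]
free(c): c = 4 -> block [4-7 ALLOC]; mark free, coalesce with adjacent free neighbors -> [0-7 FREE][8-14 ALLOC][15-33 FREE]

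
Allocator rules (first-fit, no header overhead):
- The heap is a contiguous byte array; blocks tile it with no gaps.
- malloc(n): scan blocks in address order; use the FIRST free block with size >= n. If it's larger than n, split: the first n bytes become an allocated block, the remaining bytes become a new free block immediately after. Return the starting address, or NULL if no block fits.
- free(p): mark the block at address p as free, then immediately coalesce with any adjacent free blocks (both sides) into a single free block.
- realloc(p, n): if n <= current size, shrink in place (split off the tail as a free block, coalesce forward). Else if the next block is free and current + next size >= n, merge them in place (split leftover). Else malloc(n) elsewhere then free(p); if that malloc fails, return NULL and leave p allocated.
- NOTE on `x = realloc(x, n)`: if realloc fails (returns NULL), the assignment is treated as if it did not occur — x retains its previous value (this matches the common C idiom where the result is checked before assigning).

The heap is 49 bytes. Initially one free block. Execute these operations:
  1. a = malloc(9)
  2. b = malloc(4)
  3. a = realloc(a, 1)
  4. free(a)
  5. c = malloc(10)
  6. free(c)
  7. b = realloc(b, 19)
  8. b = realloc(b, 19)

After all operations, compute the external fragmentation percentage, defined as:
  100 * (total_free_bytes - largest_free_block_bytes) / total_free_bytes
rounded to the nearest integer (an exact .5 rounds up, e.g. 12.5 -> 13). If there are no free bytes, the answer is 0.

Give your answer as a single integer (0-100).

Op 1: a = malloc(9) -> a = 0; heap: [0-8 ALLOC][9-48 FREE]
Op 2: b = malloc(4) -> b = 9; heap: [0-8 ALLOC][9-12 ALLOC][13-48 FREE]
Op 3: a = realloc(a, 1) -> a = 0; heap: [0-0 ALLOC][1-8 FREE][9-12 ALLOC][13-48 FREE]
Op 4: free(a) -> (freed a); heap: [0-8 FREE][9-12 ALLOC][13-48 FREE]
Op 5: c = malloc(10) -> c = 13; heap: [0-8 FREE][9-12 ALLOC][13-22 ALLOC][23-48 FREE]
Op 6: free(c) -> (freed c); heap: [0-8 FREE][9-12 ALLOC][13-48 FREE]
Op 7: b = realloc(b, 19) -> b = 9; heap: [0-8 FREE][9-27 ALLOC][28-48 FREE]
Op 8: b = realloc(b, 19) -> b = 9; heap: [0-8 FREE][9-27 ALLOC][28-48 FREE]
Free blocks: [9 21] total_free=30 largest=21 -> 100*(30-21)/30 = 900/30 = 30

Answer: 30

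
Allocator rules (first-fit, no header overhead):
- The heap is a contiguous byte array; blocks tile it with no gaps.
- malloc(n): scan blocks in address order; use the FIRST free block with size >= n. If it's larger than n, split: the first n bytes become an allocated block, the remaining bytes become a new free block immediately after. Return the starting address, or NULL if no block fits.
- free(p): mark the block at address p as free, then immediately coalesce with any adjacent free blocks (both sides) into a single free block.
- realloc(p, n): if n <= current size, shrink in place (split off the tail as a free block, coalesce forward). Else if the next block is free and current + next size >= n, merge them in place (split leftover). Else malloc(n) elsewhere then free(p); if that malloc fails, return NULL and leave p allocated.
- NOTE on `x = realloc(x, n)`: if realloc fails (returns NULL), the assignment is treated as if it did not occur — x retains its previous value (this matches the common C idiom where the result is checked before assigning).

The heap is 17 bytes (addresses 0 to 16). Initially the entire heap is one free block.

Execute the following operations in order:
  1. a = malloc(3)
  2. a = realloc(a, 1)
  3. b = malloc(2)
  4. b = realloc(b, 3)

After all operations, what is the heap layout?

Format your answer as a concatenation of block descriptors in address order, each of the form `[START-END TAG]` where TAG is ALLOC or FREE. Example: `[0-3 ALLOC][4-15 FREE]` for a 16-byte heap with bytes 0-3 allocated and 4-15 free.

Answer: [0-0 ALLOC][1-3 ALLOC][4-16 FREE]

Derivation:
Op 1: a = malloc(3) -> a = 0; heap: [0-2 ALLOC][3-16 FREE]
Op 2: a = realloc(a, 1) -> a = 0; heap: [0-0 ALLOC][1-16 FREE]
Op 3: b = malloc(2) -> b = 1; heap: [0-0 ALLOC][1-2 ALLOC][3-16 FREE]
Op 4: b = realloc(b, 3) -> b = 1; heap: [0-0 ALLOC][1-3 ALLOC][4-16 FREE]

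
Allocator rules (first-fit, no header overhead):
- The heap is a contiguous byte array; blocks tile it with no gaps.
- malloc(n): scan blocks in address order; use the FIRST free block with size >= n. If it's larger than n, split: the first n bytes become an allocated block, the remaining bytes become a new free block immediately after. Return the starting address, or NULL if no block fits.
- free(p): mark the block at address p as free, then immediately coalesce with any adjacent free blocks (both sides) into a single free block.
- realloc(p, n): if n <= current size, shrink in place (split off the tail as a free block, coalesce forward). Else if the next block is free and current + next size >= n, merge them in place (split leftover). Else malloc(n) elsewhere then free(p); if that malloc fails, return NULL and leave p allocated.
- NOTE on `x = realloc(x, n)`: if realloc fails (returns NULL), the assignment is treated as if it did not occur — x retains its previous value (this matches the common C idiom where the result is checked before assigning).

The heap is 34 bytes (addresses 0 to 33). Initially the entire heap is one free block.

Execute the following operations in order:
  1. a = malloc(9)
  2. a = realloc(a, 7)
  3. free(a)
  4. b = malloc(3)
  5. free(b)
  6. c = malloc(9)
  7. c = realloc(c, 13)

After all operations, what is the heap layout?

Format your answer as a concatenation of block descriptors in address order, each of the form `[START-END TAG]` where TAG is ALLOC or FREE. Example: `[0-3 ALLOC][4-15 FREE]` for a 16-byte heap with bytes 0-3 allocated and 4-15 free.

Answer: [0-12 ALLOC][13-33 FREE]

Derivation:
Op 1: a = malloc(9) -> a = 0; heap: [0-8 ALLOC][9-33 FREE]
Op 2: a = realloc(a, 7) -> a = 0; heap: [0-6 ALLOC][7-33 FREE]
Op 3: free(a) -> (freed a); heap: [0-33 FREE]
Op 4: b = malloc(3) -> b = 0; heap: [0-2 ALLOC][3-33 FREE]
Op 5: free(b) -> (freed b); heap: [0-33 FREE]
Op 6: c = malloc(9) -> c = 0; heap: [0-8 ALLOC][9-33 FREE]
Op 7: c = realloc(c, 13) -> c = 0; heap: [0-12 ALLOC][13-33 FREE]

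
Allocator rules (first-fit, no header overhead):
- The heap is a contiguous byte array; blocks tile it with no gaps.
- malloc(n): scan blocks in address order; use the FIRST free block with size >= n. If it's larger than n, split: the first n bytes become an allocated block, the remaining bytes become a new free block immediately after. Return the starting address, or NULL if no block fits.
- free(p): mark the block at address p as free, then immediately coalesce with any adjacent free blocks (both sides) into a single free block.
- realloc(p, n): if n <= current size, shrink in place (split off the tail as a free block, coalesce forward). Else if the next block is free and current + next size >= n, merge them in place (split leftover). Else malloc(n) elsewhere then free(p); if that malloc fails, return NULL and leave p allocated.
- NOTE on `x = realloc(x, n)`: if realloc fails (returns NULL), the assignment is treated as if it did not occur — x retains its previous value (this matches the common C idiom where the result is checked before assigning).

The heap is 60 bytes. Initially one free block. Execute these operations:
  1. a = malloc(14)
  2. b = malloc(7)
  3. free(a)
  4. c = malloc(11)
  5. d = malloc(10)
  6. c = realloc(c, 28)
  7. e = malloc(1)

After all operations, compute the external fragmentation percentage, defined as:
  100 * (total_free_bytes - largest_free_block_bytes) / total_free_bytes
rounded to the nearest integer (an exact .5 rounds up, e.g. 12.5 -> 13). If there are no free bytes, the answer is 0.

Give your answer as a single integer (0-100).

Answer: 7

Derivation:
Op 1: a = malloc(14) -> a = 0; heap: [0-13 ALLOC][14-59 FREE]
Op 2: b = malloc(7) -> b = 14; heap: [0-13 ALLOC][14-20 ALLOC][21-59 FREE]
Op 3: free(a) -> (freed a); heap: [0-13 FREE][14-20 ALLOC][21-59 FREE]
Op 4: c = malloc(11) -> c = 0; heap: [0-10 ALLOC][11-13 FREE][14-20 ALLOC][21-59 FREE]
Op 5: d = malloc(10) -> d = 21; heap: [0-10 ALLOC][11-13 FREE][14-20 ALLOC][21-30 ALLOC][31-59 FREE]
Op 6: c = realloc(c, 28) -> c = 31; heap: [0-13 FREE][14-20 ALLOC][21-30 ALLOC][31-58 ALLOC][59-59 FREE]
Op 7: e = malloc(1) -> e = 0; heap: [0-0 ALLOC][1-13 FREE][14-20 ALLOC][21-30 ALLOC][31-58 ALLOC][59-59 FREE]
Free blocks: [13 1] total_free=14 largest=13 -> 100*(14-13)/14 = 100/14 ≈ 7.143 -> rounds to 7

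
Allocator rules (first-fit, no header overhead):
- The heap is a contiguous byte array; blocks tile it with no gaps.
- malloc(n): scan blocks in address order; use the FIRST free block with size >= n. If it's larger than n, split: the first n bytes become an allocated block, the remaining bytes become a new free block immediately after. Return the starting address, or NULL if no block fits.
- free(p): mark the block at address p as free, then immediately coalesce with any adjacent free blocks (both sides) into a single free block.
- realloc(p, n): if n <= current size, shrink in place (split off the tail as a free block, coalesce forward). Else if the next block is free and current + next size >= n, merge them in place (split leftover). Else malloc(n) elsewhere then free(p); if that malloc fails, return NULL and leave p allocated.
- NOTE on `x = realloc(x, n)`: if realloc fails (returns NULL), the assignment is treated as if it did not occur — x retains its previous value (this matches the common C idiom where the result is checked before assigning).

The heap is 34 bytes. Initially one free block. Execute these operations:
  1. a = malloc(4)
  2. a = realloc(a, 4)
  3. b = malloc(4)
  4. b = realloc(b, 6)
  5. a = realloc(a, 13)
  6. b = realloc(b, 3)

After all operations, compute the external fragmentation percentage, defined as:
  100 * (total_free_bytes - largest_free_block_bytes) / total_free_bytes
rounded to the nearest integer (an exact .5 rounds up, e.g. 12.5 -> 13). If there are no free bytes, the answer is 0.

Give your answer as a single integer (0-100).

Answer: 39

Derivation:
Op 1: a = malloc(4) -> a = 0; heap: [0-3 ALLOC][4-33 FREE]
Op 2: a = realloc(a, 4) -> a = 0; heap: [0-3 ALLOC][4-33 FREE]
Op 3: b = malloc(4) -> b = 4; heap: [0-3 ALLOC][4-7 ALLOC][8-33 FREE]
Op 4: b = realloc(b, 6) -> b = 4; heap: [0-3 ALLOC][4-9 ALLOC][10-33 FREE]
Op 5: a = realloc(a, 13) -> a = 10; heap: [0-3 FREE][4-9 ALLOC][10-22 ALLOC][23-33 FREE]
Op 6: b = realloc(b, 3) -> b = 4; heap: [0-3 FREE][4-6 ALLOC][7-9 FREE][10-22 ALLOC][23-33 FREE]
Free blocks: [4 3 11] total_free=18 largest=11 -> 100*(18-11)/18 = 700/18 ≈ 38.889 -> rounds to 39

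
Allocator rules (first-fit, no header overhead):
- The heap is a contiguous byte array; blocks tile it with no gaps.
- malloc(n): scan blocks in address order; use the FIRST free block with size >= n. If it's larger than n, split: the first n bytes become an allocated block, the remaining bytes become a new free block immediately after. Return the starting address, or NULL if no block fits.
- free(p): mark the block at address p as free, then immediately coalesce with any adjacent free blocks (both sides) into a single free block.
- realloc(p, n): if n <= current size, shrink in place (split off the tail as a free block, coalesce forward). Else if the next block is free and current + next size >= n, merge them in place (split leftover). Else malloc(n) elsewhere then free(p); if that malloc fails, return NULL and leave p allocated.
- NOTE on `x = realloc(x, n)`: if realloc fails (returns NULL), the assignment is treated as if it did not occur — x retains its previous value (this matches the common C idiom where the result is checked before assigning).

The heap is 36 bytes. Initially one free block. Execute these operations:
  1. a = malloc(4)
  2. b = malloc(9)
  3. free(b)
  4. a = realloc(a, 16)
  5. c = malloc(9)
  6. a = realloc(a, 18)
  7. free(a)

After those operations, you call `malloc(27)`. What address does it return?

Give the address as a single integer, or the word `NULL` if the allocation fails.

Op 1: a = malloc(4) -> a = 0; heap: [0-3 ALLOC][4-35 FREE]
Op 2: b = malloc(9) -> b = 4; heap: [0-3 ALLOC][4-12 ALLOC][13-35 FREE]
Op 3: free(b) -> (freed b); heap: [0-3 ALLOC][4-35 FREE]
Op 4: a = realloc(a, 16) -> a = 0; heap: [0-15 ALLOC][16-35 FREE]
Op 5: c = malloc(9) -> c = 16; heap: [0-15 ALLOC][16-24 ALLOC][25-35 FREE]
Op 6: a = realloc(a, 18) -> NULL (a unchanged); heap: [0-15 ALLOC][16-24 ALLOC][25-35 FREE]
Op 7: free(a) -> (freed a); heap: [0-15 FREE][16-24 ALLOC][25-35 FREE]
malloc(27): first-fit scan over [0-15 FREE][16-24 ALLOC][25-35 FREE] -> NULL

Answer: NULL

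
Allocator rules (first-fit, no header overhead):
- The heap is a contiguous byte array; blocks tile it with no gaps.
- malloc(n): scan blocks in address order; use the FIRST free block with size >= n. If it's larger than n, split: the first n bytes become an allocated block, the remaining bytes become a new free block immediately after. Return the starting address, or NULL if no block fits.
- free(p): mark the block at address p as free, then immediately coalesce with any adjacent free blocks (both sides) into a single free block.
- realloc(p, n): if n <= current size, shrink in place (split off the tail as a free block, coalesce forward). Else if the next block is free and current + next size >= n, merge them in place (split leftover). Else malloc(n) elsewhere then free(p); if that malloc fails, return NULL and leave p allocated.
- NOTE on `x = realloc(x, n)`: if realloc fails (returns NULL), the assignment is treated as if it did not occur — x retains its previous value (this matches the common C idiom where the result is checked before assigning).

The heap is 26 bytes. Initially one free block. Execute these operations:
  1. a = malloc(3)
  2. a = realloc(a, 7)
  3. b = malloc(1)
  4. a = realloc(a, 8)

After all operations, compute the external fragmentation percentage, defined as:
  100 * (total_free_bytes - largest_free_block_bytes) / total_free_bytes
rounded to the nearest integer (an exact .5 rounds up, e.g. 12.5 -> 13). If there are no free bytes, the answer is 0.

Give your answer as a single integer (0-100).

Answer: 41

Derivation:
Op 1: a = malloc(3) -> a = 0; heap: [0-2 ALLOC][3-25 FREE]
Op 2: a = realloc(a, 7) -> a = 0; heap: [0-6 ALLOC][7-25 FREE]
Op 3: b = malloc(1) -> b = 7; heap: [0-6 ALLOC][7-7 ALLOC][8-25 FREE]
Op 4: a = realloc(a, 8) -> a = 8; heap: [0-6 FREE][7-7 ALLOC][8-15 ALLOC][16-25 FREE]
Free blocks: [7 10] total_free=17 largest=10 -> 100*(17-10)/17 = 700/17 ≈ 41.176 -> rounds to 41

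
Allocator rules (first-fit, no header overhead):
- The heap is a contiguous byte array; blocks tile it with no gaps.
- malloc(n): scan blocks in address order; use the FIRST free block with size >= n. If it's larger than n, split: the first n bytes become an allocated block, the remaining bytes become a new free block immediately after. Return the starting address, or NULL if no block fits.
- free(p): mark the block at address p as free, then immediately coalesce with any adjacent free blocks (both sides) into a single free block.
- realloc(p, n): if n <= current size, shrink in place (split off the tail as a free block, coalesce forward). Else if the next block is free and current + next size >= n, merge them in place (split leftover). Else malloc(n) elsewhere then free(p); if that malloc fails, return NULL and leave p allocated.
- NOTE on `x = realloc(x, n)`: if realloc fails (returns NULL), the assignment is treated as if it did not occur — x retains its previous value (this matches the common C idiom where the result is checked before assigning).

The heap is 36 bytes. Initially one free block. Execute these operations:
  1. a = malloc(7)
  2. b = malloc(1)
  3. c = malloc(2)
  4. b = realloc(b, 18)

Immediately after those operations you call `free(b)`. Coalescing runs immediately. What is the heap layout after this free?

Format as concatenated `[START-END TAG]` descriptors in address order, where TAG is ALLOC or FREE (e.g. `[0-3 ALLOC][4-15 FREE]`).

Op 1: a = malloc(7) -> a = 0; heap: [0-6 ALLOC][7-35 FREE]
Op 2: b = malloc(1) -> b = 7; heap: [0-6 ALLOC][7-7 ALLOC][8-35 FREE]
Op 3: c = malloc(2) -> c = 8; heap: [0-6 ALLOC][7-7 ALLOC][8-9 ALLOC][10-35 FREE]
Op 4: b = realloc(b, 18) -> b = 10; heap: [0-6 ALLOC][7-7 FREE][8-9 ALLOC][10-27 ALLOC][28-35 FREE]
free(b): b = 10 -> block [10-27 ALLOC]; mark free, coalesce with adjacent free neighbors -> [0-6 ALLOC][7-7 FREE][8-9 ALLOC][10-35 FREE]

Answer: [0-6 ALLOC][7-7 FREE][8-9 ALLOC][10-35 FREE]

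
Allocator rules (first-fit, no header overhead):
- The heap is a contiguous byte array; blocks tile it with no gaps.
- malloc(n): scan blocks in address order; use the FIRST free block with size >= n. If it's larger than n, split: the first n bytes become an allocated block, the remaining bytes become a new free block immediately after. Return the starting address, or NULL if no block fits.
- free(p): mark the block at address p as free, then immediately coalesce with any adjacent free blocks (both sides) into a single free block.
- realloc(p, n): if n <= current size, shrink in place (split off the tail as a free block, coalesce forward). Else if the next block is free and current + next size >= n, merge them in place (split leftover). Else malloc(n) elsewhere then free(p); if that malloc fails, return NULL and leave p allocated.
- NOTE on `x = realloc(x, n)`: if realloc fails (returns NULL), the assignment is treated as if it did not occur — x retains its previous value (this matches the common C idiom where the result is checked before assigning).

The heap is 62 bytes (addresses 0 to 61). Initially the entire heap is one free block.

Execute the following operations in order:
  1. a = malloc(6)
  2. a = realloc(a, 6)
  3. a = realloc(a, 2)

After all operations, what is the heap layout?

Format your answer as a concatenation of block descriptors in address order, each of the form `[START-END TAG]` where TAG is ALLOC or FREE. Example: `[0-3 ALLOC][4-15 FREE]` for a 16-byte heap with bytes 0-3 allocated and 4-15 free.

Op 1: a = malloc(6) -> a = 0; heap: [0-5 ALLOC][6-61 FREE]
Op 2: a = realloc(a, 6) -> a = 0; heap: [0-5 ALLOC][6-61 FREE]
Op 3: a = realloc(a, 2) -> a = 0; heap: [0-1 ALLOC][2-61 FREE]

Answer: [0-1 ALLOC][2-61 FREE]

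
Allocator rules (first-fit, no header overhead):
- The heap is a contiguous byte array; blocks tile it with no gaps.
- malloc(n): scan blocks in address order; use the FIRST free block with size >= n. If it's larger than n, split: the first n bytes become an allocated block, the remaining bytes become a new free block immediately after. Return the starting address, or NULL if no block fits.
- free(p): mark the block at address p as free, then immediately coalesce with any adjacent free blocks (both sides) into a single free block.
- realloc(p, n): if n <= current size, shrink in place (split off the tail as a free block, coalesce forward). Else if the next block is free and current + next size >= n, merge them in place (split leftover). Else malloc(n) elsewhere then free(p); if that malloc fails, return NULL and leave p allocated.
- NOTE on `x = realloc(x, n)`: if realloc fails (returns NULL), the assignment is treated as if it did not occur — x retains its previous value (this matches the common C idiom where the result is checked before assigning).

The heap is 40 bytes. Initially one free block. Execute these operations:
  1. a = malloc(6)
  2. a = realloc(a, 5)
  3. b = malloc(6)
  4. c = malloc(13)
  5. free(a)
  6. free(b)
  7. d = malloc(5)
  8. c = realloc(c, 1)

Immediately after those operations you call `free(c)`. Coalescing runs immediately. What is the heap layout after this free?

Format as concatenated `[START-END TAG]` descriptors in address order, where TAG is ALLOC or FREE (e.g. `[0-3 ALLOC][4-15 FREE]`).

Op 1: a = malloc(6) -> a = 0; heap: [0-5 ALLOC][6-39 FREE]
Op 2: a = realloc(a, 5) -> a = 0; heap: [0-4 ALLOC][5-39 FREE]
Op 3: b = malloc(6) -> b = 5; heap: [0-4 ALLOC][5-10 ALLOC][11-39 FREE]
Op 4: c = malloc(13) -> c = 11; heap: [0-4 ALLOC][5-10 ALLOC][11-23 ALLOC][24-39 FREE]
Op 5: free(a) -> (freed a); heap: [0-4 FREE][5-10 ALLOC][11-23 ALLOC][24-39 FREE]
Op 6: free(b) -> (freed b); heap: [0-10 FREE][11-23 ALLOC][24-39 FREE]
Op 7: d = malloc(5) -> d = 0; heap: [0-4 ALLOC][5-10 FREE][11-23 ALLOC][24-39 FREE]
Op 8: c = realloc(c, 1) -> c = 11; heap: [0-4 ALLOC][5-10 FREE][11-11 ALLOC][12-39 FREE]
free(c): c = 11 -> block [11-11 ALLOC]; mark free, coalesce with adjacent free neighbors -> [0-4 ALLOC][5-39 FREE]

Answer: [0-4 ALLOC][5-39 FREE]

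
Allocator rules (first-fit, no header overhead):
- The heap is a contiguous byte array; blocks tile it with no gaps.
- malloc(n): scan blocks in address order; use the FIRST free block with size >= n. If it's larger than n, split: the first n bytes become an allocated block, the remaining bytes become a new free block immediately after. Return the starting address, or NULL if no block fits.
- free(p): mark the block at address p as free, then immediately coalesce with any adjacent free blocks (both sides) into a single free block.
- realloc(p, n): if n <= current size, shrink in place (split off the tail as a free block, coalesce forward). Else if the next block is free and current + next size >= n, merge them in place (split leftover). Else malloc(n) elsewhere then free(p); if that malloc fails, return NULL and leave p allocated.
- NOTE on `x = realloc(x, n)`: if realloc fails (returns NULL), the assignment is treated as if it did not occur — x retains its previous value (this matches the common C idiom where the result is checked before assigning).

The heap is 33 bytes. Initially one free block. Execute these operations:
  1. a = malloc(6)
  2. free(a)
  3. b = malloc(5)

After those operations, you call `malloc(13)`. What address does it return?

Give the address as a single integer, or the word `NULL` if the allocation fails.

Op 1: a = malloc(6) -> a = 0; heap: [0-5 ALLOC][6-32 FREE]
Op 2: free(a) -> (freed a); heap: [0-32 FREE]
Op 3: b = malloc(5) -> b = 0; heap: [0-4 ALLOC][5-32 FREE]
malloc(13): first-fit scan over [0-4 ALLOC][5-32 FREE] -> 5

Answer: 5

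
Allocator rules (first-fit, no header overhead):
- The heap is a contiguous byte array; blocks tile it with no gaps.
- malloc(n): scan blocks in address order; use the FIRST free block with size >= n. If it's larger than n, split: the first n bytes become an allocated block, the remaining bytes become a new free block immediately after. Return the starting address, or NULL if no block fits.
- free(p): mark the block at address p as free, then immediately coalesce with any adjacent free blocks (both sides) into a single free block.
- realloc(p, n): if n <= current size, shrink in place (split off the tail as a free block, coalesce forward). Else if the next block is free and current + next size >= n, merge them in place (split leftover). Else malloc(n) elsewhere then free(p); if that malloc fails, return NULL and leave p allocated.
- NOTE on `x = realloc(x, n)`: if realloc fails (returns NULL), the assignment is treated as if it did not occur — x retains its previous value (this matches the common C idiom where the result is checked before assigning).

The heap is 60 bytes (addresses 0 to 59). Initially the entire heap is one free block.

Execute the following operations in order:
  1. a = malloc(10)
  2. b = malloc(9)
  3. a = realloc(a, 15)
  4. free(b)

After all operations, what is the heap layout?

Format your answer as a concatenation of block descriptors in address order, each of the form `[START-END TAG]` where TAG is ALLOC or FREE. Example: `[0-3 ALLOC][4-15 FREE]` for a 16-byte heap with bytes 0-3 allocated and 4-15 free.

Answer: [0-18 FREE][19-33 ALLOC][34-59 FREE]

Derivation:
Op 1: a = malloc(10) -> a = 0; heap: [0-9 ALLOC][10-59 FREE]
Op 2: b = malloc(9) -> b = 10; heap: [0-9 ALLOC][10-18 ALLOC][19-59 FREE]
Op 3: a = realloc(a, 15) -> a = 19; heap: [0-9 FREE][10-18 ALLOC][19-33 ALLOC][34-59 FREE]
Op 4: free(b) -> (freed b); heap: [0-18 FREE][19-33 ALLOC][34-59 FREE]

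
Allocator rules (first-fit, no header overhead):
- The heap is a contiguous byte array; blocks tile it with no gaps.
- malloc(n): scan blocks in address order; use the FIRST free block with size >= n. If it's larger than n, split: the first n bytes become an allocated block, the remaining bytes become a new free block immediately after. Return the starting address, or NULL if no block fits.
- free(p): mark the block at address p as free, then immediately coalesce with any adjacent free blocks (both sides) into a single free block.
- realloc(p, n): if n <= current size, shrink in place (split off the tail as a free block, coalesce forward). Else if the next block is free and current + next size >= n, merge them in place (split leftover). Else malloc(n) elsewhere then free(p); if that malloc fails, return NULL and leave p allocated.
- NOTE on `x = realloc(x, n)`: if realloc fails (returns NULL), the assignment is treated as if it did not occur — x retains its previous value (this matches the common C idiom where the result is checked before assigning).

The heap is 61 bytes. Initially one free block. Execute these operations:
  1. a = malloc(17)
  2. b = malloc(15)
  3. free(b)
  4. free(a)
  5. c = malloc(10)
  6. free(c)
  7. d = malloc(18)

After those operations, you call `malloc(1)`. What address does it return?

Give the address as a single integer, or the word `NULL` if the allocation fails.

Answer: 18

Derivation:
Op 1: a = malloc(17) -> a = 0; heap: [0-16 ALLOC][17-60 FREE]
Op 2: b = malloc(15) -> b = 17; heap: [0-16 ALLOC][17-31 ALLOC][32-60 FREE]
Op 3: free(b) -> (freed b); heap: [0-16 ALLOC][17-60 FREE]
Op 4: free(a) -> (freed a); heap: [0-60 FREE]
Op 5: c = malloc(10) -> c = 0; heap: [0-9 ALLOC][10-60 FREE]
Op 6: free(c) -> (freed c); heap: [0-60 FREE]
Op 7: d = malloc(18) -> d = 0; heap: [0-17 ALLOC][18-60 FREE]
malloc(1): first-fit scan over [0-17 ALLOC][18-60 FREE] -> 18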